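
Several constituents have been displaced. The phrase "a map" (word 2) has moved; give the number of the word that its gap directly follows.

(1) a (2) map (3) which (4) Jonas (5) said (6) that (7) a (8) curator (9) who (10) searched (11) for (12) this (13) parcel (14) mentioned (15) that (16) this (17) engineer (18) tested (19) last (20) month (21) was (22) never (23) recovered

18

The displaced element is "a map" (word 2).
It is linked across 2 clause boundaries (that → that).
It functions as the direct object of "tested", so the gap sits immediately after word 18 ("tested").
Base order: Jonas said that a curator who searched for this parcel mentioned that this engineer tested a map last month.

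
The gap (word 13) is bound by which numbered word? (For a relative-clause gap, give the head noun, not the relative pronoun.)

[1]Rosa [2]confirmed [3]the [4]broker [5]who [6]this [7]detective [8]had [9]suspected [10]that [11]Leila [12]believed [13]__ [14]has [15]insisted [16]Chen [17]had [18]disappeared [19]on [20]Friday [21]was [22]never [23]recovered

4

The gap at 13 is the subject of "insisted", inside a relative clause.
The relative pronoun is "who" (word 5); it is bound by the head noun immediately before it.
Its filler is the head noun "broker", at word 4.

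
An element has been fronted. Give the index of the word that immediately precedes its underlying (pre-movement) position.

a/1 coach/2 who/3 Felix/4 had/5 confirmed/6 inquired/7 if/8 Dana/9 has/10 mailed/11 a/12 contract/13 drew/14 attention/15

6

The displaced element is "a coach" (word 2).
It is linked across 1 clause boundary (Ø).
It functions as the subject of "inquired", so the gap sits immediately after word 6 ("confirmed").
Base order: Felix had confirmed that a coach inquired if Dana has mailed a contract.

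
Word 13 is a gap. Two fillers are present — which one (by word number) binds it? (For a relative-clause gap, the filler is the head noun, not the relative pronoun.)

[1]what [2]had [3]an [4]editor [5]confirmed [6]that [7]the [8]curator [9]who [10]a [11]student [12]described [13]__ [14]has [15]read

8

The marked gap is inside the relative clause, the direct object of "described".
Its filler is the head noun "curator" (via "who"), at word 8.
(The other dependency links word 1 to a gap after word 15.)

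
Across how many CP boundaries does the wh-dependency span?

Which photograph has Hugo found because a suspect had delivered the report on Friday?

0

"which photograph" originates inside the matrix clause — no clause boundary is crossed.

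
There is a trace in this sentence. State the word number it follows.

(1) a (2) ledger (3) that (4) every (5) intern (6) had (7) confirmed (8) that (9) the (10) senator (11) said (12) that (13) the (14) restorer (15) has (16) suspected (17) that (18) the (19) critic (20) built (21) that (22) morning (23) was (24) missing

20

The displaced element is "a ledger" (word 2).
It is linked across 3 clause boundaries (that → that → that).
It functions as the direct object of "built", so the gap sits immediately after word 20 ("built").
Base order: Every intern had confirmed that the senator said that the restorer has suspected that the critic built a ledger that morning.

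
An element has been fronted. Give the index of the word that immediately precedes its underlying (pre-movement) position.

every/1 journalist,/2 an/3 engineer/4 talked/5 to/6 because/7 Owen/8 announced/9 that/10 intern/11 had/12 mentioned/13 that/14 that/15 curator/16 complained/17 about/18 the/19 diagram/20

The displaced element is "every journalist" (word 2).
It functions as the object of the preposition "to" of "talked", so the gap sits immediately after word 6 ("to").
Base order: An engineer talked to every journalist because Owen announced that intern had mentioned that that curator complained about the diagram.

6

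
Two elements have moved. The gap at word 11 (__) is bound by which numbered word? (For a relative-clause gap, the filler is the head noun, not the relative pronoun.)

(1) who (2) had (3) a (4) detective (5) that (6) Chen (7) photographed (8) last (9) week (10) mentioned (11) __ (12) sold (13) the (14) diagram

The marked gap is the subject of "sold".
Its filler is the fronted wh-phrase "who", at word 1.
(The other dependency links word 4 to a gap after word 7.)

1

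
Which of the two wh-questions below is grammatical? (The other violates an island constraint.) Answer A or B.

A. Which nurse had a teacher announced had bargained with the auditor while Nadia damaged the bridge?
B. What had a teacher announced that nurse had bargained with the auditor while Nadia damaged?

In B, the wh-phrase is extracted from inside an adjunct island (introduced by "while"), which blocks movement.
In A, the extraction path crosses only that-complement boundaries, which are transparent.
So A is grammatical.

A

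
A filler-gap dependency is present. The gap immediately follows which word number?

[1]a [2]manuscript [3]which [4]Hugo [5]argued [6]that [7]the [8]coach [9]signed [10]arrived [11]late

9

The displaced element is "a manuscript" (word 2).
It is linked across 1 clause boundary (that).
It functions as the direct object of "signed", so the gap sits immediately after word 9 ("signed").
Base order: Hugo argued that the coach signed a manuscript.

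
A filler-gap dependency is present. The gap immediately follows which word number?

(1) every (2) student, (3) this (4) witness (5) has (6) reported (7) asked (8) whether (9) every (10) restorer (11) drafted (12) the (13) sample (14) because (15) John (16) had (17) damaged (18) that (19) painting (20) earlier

The displaced element is "every student" (word 2).
It is linked across 1 clause boundary (Ø).
It functions as the subject of "asked", so the gap sits immediately after word 6 ("reported").
Base order: This witness has reported that every student asked whether every restorer drafted the sample because John had damaged that painting earlier.

6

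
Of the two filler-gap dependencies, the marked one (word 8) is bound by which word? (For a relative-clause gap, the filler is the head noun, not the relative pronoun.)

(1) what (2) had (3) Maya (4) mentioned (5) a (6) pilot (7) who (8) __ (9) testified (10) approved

6

The marked gap is inside the relative clause, the subject of "testified".
Its filler is the head noun "pilot" (via "who"), at word 6.
(The other dependency links word 1 to a gap after word 10.)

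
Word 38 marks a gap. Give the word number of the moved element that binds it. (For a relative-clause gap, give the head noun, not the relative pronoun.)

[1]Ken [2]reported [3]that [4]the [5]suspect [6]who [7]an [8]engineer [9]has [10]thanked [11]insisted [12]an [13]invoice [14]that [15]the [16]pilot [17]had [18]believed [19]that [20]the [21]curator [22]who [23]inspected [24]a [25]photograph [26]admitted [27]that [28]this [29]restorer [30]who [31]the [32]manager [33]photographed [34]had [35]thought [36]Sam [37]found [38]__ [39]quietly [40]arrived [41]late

The gap at 38 is the object of "found", inside a relative clause.
The relative pronoun is "that" (word 14); it is bound by the head noun immediately before it.
Its filler is the head noun "invoice", at word 13.

13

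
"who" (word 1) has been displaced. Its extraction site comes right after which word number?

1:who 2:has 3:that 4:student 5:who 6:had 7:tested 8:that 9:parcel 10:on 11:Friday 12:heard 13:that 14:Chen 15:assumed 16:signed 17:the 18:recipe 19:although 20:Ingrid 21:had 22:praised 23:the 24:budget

15

The displaced element is "who" (word 1).
It is linked across 2 clause boundaries (that → Ø).
It functions as the subject of "signed", so the gap sits immediately after word 15 ("assumed").
Base order: That student who had tested that parcel on Friday has heard that Chen assumed that who signed the recipe although Ingrid had praised the budget.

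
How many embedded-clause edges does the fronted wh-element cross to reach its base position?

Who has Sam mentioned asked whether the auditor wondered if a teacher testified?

1

"who" is extracted from the subject of "asked".
Boundaries crossed, outermost first: [Ø] — 1 in total.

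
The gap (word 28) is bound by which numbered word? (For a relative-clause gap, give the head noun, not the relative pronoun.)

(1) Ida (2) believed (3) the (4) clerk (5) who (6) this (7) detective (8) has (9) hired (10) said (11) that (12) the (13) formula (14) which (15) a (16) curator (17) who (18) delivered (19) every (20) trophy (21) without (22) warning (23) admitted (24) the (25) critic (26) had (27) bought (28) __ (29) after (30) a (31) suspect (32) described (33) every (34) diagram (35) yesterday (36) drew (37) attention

13

The gap at 28 is the object of "bought", inside a relative clause.
The relative pronoun is "which" (word 14); it is bound by the head noun immediately before it.
Its filler is the head noun "formula", at word 13.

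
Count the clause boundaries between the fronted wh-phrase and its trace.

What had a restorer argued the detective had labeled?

"what" is extracted from the object of "labeled".
Boundaries crossed, outermost first: [Ø] — 1 in total.

1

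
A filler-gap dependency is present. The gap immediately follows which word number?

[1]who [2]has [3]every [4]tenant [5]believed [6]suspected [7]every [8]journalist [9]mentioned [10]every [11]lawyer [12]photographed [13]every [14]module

The displaced element is "who" (word 1).
It is linked across 1 clause boundary (Ø).
It functions as the subject of "suspected", so the gap sits immediately after word 5 ("believed").
Base order: Every tenant has believed that who suspected every journalist mentioned every lawyer photographed every module.

5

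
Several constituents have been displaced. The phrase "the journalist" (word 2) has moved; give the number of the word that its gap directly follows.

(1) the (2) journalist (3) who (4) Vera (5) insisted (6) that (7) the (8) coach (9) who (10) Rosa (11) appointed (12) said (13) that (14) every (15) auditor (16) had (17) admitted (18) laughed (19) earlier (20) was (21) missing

17

The displaced element is "the journalist" (word 2).
It is linked across 3 clause boundaries (that → that → Ø).
It functions as the subject of "laughed", so the gap sits immediately after word 17 ("admitted").
Base order: Vera insisted that the coach who Rosa appointed said that every auditor had admitted that the journalist laughed earlier.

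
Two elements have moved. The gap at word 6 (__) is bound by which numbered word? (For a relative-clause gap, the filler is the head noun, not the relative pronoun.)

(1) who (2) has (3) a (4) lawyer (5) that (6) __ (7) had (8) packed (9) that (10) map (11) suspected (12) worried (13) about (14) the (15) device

The marked gap is inside the relative clause, the subject of "packed".
Its filler is the head noun "lawyer" (via "that"), at word 4.
(The other dependency links word 1 to a gap after word 11.)

4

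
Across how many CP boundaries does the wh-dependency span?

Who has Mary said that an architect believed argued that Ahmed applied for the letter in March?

"who" is extracted from the subject of "argued".
Boundaries crossed, outermost first: [that], [Ø] — 2 in total.

2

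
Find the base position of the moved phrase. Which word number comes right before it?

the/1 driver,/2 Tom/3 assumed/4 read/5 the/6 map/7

4

The displaced element is "the driver" (word 2).
It is linked across 1 clause boundary (Ø).
It functions as the subject of "read", so the gap sits immediately after word 4 ("assumed").
Base order: Tom assumed the driver read the map.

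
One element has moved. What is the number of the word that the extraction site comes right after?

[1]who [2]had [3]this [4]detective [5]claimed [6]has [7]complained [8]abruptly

5

The displaced element is "who" (word 1).
It is linked across 1 clause boundary (Ø).
It functions as the subject of "complained", so the gap sits immediately after word 5 ("claimed").
Base order: This detective had claimed who has complained abruptly.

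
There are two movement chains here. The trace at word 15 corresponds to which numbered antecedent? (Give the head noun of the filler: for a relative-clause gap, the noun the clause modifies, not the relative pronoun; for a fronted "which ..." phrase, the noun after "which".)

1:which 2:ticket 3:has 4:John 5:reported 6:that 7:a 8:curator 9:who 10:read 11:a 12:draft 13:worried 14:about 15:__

The marked gap is the object of the preposition "about" of "worried".
Its filler is the fronted wh-phrase "which ticket", at word 2.
(The other dependency links word 8 to a gap after word 9.)

2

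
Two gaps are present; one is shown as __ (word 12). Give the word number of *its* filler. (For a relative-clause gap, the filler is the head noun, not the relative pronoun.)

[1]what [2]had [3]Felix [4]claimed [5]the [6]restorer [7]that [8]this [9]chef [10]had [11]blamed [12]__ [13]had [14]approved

6

The marked gap is inside the relative clause, the direct object of "blamed".
Its filler is the head noun "restorer" (via "that"), at word 6.
(The other dependency links word 1 to a gap after word 14.)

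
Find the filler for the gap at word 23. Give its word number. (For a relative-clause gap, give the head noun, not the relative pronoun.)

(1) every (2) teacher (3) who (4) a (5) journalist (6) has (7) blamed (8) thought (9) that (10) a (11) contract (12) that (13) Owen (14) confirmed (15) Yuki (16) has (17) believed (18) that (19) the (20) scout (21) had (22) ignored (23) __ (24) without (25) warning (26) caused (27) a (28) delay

The gap at 23 is the object of "ignored", inside a relative clause.
The relative pronoun is "that" (word 12); it is bound by the head noun immediately before it.
Its filler is the head noun "contract", at word 11.

11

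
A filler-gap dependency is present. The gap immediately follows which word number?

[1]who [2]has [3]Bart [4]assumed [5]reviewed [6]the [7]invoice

The displaced element is "who" (word 1).
It is linked across 1 clause boundary (Ø).
It functions as the subject of "reviewed", so the gap sits immediately after word 4 ("assumed").
Base order: Bart has assumed that who reviewed the invoice.

4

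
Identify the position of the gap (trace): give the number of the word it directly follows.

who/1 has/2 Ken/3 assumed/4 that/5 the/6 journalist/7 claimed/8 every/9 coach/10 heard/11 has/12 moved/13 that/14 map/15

11

The displaced element is "who" (word 1).
It is linked across 3 clause boundaries (that → Ø → Ø).
It functions as the subject of "moved", so the gap sits immediately after word 11 ("heard").
Base order: Ken has assumed that the journalist claimed every coach heard that who has moved that map.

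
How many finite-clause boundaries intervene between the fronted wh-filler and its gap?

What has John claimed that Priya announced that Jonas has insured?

"what" is extracted from the object of "insured".
Boundaries crossed, outermost first: [that], [that] — 2 in total.

2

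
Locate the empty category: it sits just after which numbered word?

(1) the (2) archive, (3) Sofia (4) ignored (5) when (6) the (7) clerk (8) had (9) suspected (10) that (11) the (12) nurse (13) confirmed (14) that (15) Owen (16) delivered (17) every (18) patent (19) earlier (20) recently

The displaced element is "the archive" (word 2).
It functions as the direct object of "ignored", so the gap sits immediately after word 4 ("ignored").
Base order: Sofia ignored the archive when the clerk had suspected that the nurse confirmed that Owen delivered every patent earlier recently.

4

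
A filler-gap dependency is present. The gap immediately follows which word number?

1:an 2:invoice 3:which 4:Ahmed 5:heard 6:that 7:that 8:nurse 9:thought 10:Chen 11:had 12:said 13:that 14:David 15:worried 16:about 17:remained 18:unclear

16

The displaced element is "an invoice" (word 2).
It is linked across 3 clause boundaries (that → Ø → that).
It functions as the object of the preposition "about" of "worried", so the gap sits immediately after word 16 ("about").
Base order: Ahmed heard that that nurse thought Chen had said that David worried about an invoice.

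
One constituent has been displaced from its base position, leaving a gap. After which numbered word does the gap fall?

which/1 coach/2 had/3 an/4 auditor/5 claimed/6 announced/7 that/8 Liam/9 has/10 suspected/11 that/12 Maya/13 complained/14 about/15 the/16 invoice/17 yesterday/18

The displaced element is "which coach" (word 2).
It is linked across 1 clause boundary (Ø).
It functions as the subject of "announced", so the gap sits immediately after word 6 ("claimed").
Base order: An auditor had claimed which coach announced that Liam has suspected that Maya complained about the invoice yesterday.

6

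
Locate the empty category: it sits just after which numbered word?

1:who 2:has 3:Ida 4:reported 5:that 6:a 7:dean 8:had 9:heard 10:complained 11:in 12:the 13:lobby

9

The displaced element is "who" (word 1).
It is linked across 2 clause boundaries (that → Ø).
It functions as the subject of "complained", so the gap sits immediately after word 9 ("heard").
Base order: Ida has reported that a dean had heard who complained in the lobby.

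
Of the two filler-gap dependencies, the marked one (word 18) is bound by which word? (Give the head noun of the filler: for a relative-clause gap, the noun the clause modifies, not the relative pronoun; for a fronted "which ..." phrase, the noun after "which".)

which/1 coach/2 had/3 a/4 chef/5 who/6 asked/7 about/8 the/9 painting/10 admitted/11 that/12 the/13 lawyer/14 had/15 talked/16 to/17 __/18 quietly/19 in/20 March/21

The marked gap is the object of the preposition "to" of "talked".
Its filler is the fronted wh-phrase "which coach", at word 2.
(The other dependency links word 5 to a gap after word 6.)

2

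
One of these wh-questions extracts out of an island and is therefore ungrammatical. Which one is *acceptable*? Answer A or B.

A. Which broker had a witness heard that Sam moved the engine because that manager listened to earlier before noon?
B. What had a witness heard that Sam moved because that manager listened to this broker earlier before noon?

In A, the wh-phrase is extracted from inside an adjunct island (introduced by "because"), which blocks movement.
In B, the extraction path crosses only that-complement boundaries, which are transparent.
So B is grammatical.

B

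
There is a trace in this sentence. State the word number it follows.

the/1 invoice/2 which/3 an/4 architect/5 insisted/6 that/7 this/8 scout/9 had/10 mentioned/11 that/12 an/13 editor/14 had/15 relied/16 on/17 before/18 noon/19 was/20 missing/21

The displaced element is "the invoice" (word 2).
It is linked across 2 clause boundaries (that → that).
It functions as the object of the preposition "on" of "relied", so the gap sits immediately after word 17 ("on").
Base order: An architect insisted that this scout had mentioned that an editor had relied on the invoice before noon.

17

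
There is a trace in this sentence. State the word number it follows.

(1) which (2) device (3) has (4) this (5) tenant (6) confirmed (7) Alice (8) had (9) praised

The displaced element is "which device" (word 2).
It is linked across 1 clause boundary (Ø).
It functions as the direct object of "praised", so the gap sits immediately after word 9 ("praised").
Base order: This tenant has confirmed Alice had praised which device.

9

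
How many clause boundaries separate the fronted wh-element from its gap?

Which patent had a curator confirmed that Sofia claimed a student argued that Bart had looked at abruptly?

3

"which patent" is extracted from the PP object of "looked".
Boundaries crossed, outermost first: [that], [Ø], [that] — 3 in total.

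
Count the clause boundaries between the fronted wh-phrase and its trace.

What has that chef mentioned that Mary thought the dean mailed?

"what" is extracted from the object of "mailed".
Boundaries crossed, outermost first: [that], [Ø] — 2 in total.

2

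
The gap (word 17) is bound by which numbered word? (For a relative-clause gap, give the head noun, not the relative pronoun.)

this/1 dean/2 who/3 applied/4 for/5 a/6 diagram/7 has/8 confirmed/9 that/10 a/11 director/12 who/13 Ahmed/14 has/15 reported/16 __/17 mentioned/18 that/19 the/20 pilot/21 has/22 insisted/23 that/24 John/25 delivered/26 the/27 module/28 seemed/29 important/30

The gap at 17 is the subject of "mentioned", inside a relative clause.
The relative pronoun is "who" (word 13); it is bound by the head noun immediately before it.
Its filler is the head noun "director", at word 12.

12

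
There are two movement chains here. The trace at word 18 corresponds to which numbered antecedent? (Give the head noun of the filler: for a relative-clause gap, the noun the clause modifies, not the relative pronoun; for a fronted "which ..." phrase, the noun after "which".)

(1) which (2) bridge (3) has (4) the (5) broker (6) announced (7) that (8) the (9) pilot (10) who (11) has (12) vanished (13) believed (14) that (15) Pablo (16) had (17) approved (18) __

The marked gap is the direct object of "approved".
Its filler is the fronted wh-phrase "which bridge", at word 2.
(The other dependency links word 9 to a gap after word 10.)

2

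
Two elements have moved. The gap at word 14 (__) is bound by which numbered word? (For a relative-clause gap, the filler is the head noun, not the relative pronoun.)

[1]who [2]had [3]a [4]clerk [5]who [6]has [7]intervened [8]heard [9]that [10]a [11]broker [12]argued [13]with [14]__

1

The marked gap is the object of the preposition "with" of "argued".
Its filler is the fronted wh-phrase "who", at word 1.
(The other dependency links word 4 to a gap after word 5.)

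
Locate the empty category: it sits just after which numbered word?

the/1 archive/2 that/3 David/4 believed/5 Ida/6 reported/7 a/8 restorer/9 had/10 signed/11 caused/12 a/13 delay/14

The displaced element is "the archive" (word 2).
It is linked across 2 clause boundaries (Ø → Ø).
It functions as the direct object of "signed", so the gap sits immediately after word 11 ("signed").
Base order: David believed Ida reported a restorer had signed the archive.

11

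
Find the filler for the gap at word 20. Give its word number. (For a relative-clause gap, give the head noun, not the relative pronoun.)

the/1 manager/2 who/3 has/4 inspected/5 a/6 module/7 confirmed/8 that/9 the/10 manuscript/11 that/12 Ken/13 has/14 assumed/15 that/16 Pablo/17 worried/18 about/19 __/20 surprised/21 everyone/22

11

The gap at 20 is the prepositional object of "worried", inside a relative clause.
The relative pronoun is "that" (word 12); it is bound by the head noun immediately before it.
Its filler is the head noun "manuscript", at word 11.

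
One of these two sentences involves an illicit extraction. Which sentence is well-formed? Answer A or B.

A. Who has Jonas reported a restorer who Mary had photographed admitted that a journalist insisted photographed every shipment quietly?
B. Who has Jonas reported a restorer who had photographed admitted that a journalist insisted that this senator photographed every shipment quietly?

A

In B, the wh-phrase is extracted from inside a complex-NP island (relative clause) (introduced by "who"), which blocks movement.
In A, the extraction path crosses only that-complement boundaries, which are transparent.
So A is grammatical.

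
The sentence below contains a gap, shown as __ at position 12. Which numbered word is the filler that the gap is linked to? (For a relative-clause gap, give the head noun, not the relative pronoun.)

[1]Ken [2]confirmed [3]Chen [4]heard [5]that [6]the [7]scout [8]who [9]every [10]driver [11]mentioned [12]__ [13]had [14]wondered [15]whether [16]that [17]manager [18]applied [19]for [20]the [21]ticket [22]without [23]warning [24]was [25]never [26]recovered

7

The gap at 12 is the subject of "wondered", inside a relative clause.
The relative pronoun is "who" (word 8); it is bound by the head noun immediately before it.
Its filler is the head noun "scout", at word 7.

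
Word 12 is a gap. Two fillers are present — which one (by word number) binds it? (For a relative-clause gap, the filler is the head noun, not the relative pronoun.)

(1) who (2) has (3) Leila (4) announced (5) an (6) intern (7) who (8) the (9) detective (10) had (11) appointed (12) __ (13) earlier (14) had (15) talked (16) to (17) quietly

6

The marked gap is inside the relative clause, the direct object of "appointed".
Its filler is the head noun "intern" (via "who"), at word 6.
(The other dependency links word 1 to a gap after word 16.)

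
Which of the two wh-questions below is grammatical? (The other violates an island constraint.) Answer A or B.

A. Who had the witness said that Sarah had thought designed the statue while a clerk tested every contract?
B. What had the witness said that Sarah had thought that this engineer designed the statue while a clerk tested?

A

In B, the wh-phrase is extracted from inside an adjunct island (introduced by "while"), which blocks movement.
In A, the extraction path crosses only that-complement boundaries, which are transparent.
So A is grammatical.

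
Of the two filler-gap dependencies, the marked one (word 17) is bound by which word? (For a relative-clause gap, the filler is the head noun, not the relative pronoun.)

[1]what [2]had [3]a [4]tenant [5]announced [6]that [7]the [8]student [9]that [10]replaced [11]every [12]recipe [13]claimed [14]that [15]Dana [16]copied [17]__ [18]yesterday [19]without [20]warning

The marked gap is the direct object of "copied".
Its filler is the fronted wh-phrase "what", at word 1.
(The other dependency links word 8 to a gap after word 9.)

1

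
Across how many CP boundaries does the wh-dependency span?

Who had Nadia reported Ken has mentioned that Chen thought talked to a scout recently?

"who" is extracted from the subject of "talked".
Boundaries crossed, outermost first: [Ø], [that], [Ø] — 3 in total.

3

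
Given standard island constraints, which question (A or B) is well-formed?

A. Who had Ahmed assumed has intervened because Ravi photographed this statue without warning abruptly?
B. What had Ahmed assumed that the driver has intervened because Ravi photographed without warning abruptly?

In B, the wh-phrase is extracted from inside an adjunct island (introduced by "because"), which blocks movement.
In A, the extraction path crosses only that-complement boundaries, which are transparent.
So A is grammatical.

A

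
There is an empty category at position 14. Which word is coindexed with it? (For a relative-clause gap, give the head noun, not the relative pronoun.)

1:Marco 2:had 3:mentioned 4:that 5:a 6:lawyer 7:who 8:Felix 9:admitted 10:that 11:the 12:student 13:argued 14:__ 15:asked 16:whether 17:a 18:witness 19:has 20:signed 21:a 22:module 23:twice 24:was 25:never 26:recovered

6

The gap at 14 is the subject of "asked", inside a relative clause.
The relative pronoun is "who" (word 7); it is bound by the head noun immediately before it.
Its filler is the head noun "lawyer", at word 6.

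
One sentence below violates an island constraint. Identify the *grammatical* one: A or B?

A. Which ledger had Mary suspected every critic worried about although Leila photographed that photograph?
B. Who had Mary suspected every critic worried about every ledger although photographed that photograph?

A

In B, the wh-phrase is extracted from inside an adjunct island (introduced by "although"), which blocks movement.
In A, the extraction path crosses only that-complement boundaries, which are transparent.
So A is grammatical.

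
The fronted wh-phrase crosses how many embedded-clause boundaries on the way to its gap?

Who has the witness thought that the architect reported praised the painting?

2

"who" is extracted from the subject of "praised".
Boundaries crossed, outermost first: [that], [Ø] — 2 in total.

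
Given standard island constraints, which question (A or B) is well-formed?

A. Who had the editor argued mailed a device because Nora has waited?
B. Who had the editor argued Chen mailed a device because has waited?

In B, the wh-phrase is extracted from inside an adjunct island (introduced by "because"), which blocks movement.
In A, the extraction path crosses only that-complement boundaries, which are transparent.
So A is grammatical.

A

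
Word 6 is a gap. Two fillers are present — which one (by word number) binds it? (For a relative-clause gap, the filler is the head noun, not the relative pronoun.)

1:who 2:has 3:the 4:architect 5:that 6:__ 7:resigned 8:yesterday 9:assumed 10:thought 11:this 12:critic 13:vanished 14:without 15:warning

The marked gap is inside the relative clause, the subject of "resigned".
Its filler is the head noun "architect" (via "that"), at word 4.
(The other dependency links word 1 to a gap after word 9.)

4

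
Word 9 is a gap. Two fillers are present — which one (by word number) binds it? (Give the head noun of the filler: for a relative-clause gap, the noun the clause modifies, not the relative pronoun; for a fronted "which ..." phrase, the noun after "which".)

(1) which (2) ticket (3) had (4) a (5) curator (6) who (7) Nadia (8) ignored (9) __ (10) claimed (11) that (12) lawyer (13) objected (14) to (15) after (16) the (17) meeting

The marked gap is inside the relative clause, the direct object of "ignored".
Its filler is the head noun "curator" (via "who"), at word 5.
(The other dependency links word 2 to a gap after word 14.)

5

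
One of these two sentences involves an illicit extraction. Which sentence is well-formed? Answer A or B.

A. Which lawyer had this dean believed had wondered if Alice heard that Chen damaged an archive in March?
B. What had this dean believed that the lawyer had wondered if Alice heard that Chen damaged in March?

In B, the wh-phrase is extracted from inside a wh-island (introduced by "if"), which blocks movement.
In A, the extraction path crosses only that-complement boundaries, which are transparent.
So A is grammatical.

A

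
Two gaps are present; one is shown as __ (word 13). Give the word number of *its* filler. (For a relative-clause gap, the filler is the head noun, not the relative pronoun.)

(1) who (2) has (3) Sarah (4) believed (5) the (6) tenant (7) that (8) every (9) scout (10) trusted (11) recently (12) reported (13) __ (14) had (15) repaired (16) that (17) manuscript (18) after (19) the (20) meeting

1

The marked gap is the subject of "repaired".
Its filler is the fronted wh-phrase "who", at word 1.
(The other dependency links word 6 to a gap after word 10.)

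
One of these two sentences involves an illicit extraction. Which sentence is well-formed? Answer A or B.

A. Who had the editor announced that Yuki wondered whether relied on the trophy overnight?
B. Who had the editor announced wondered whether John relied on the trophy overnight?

In A, the wh-phrase is extracted from inside a wh-island (introduced by "whether"), which blocks movement.
In B, the extraction path crosses only that-complement boundaries, which are transparent.
So B is grammatical.

B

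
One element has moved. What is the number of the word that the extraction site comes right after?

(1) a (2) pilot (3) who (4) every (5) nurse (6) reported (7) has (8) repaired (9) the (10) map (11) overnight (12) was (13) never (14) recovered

The displaced element is "a pilot" (word 2).
It is linked across 1 clause boundary (Ø).
It functions as the subject of "repaired", so the gap sits immediately after word 6 ("reported").
Base order: Every nurse reported that a pilot has repaired the map overnight.

6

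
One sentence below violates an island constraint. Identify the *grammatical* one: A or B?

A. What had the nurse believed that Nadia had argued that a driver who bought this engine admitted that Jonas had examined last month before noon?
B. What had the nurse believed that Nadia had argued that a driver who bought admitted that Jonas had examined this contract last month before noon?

A

In B, the wh-phrase is extracted from inside a complex-NP island (relative clause) (introduced by "who"), which blocks movement.
In A, the extraction path crosses only that-complement boundaries, which are transparent.
So A is grammatical.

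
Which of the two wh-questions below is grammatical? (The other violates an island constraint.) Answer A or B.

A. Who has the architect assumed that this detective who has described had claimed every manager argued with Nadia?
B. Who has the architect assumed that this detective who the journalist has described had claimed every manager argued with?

B

In A, the wh-phrase is extracted from inside a complex-NP island (relative clause) (introduced by "who"), which blocks movement.
In B, the extraction path crosses only that-complement boundaries, which are transparent.
So B is grammatical.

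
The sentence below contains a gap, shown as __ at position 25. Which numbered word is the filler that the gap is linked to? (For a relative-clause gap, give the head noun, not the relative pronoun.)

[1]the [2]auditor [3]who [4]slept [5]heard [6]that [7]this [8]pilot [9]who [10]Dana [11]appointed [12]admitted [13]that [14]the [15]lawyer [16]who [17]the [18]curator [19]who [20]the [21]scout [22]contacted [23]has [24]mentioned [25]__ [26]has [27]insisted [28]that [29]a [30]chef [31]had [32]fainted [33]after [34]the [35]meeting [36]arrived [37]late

15

The gap at 25 is the subject of "insisted", inside a relative clause.
The relative pronoun is "who" (word 16); it is bound by the head noun immediately before it.
Its filler is the head noun "lawyer", at word 15.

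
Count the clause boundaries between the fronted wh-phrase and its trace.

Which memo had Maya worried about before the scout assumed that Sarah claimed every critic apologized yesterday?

"which memo" originates inside the matrix clause — no clause boundary is crossed.

0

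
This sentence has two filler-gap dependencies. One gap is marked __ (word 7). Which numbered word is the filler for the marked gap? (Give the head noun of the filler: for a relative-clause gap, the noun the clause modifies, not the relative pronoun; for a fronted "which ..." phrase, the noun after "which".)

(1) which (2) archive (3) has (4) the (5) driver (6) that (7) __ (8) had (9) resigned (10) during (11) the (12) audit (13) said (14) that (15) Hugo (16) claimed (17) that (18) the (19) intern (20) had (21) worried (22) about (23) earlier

5

The marked gap is inside the relative clause, the subject of "resigned".
Its filler is the head noun "driver" (via "that"), at word 5.
(The other dependency links word 2 to a gap after word 22.)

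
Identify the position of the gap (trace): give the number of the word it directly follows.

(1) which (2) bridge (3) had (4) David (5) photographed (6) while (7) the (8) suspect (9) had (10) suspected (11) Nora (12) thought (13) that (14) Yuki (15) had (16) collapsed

5

The displaced element is "which bridge" (word 2).
It functions as the direct object of "photographed", so the gap sits immediately after word 5 ("photographed").
Base order: David had photographed which bridge while the suspect had suspected Nora thought that Yuki had collapsed.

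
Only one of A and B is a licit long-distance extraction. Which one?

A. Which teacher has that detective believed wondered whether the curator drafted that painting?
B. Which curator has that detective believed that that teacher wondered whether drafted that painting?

In B, the wh-phrase is extracted from inside a wh-island (introduced by "whether"), which blocks movement.
In A, the extraction path crosses only that-complement boundaries, which are transparent.
So A is grammatical.

A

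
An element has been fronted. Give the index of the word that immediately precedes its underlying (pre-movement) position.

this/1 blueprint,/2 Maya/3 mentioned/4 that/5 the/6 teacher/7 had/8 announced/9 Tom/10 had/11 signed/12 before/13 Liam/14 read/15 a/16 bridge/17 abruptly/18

The displaced element is "this blueprint" (word 2).
It is linked across 2 clause boundaries (that → Ø).
It functions as the direct object of "signed", so the gap sits immediately after word 12 ("signed").
Base order: Maya mentioned that the teacher had announced Tom had signed this blueprint before Liam read a bridge abruptly.

12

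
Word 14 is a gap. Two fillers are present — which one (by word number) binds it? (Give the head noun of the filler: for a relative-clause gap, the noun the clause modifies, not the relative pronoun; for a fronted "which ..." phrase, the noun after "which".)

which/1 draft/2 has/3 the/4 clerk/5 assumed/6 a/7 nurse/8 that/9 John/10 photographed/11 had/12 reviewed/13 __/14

2

The marked gap is the direct object of "reviewed".
Its filler is the fronted wh-phrase "which draft", at word 2.
(The other dependency links word 8 to a gap after word 11.)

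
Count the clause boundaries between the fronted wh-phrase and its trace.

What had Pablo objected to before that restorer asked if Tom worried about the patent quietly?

0

"what" originates inside the matrix clause — no clause boundary is crossed.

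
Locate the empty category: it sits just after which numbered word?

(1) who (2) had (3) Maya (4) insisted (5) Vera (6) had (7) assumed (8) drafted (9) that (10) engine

7

The displaced element is "who" (word 1).
It is linked across 2 clause boundaries (Ø → Ø).
It functions as the subject of "drafted", so the gap sits immediately after word 7 ("assumed").
Base order: Maya had insisted Vera had assumed that who drafted that engine.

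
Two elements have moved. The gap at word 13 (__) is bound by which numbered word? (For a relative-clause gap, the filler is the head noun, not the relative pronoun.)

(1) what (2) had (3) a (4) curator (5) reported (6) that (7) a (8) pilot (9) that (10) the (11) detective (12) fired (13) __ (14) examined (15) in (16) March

8

The marked gap is inside the relative clause, the direct object of "fired".
Its filler is the head noun "pilot" (via "that"), at word 8.
(The other dependency links word 1 to a gap after word 14.)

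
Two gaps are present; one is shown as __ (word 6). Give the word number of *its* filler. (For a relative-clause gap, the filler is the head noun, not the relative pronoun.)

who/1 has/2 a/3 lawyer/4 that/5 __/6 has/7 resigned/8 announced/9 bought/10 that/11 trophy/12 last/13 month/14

The marked gap is inside the relative clause, the subject of "resigned".
Its filler is the head noun "lawyer" (via "that"), at word 4.
(The other dependency links word 1 to a gap after word 9.)

4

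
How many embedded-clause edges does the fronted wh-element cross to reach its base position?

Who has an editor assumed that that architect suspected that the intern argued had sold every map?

"who" is extracted from the subject of "sold".
Boundaries crossed, outermost first: [that], [that], [Ø] — 3 in total.

3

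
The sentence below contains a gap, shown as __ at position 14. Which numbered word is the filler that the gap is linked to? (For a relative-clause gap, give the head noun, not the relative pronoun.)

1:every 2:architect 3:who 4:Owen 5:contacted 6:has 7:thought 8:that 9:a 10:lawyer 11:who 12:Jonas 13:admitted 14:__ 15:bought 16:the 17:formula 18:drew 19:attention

10

The gap at 14 is the subject of "bought", inside a relative clause.
The relative pronoun is "who" (word 11); it is bound by the head noun immediately before it.
Its filler is the head noun "lawyer", at word 10.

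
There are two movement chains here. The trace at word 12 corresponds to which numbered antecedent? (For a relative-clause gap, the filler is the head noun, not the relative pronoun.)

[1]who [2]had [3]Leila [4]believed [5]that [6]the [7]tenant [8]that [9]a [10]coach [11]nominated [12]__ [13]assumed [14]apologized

The marked gap is inside the relative clause, the direct object of "nominated".
Its filler is the head noun "tenant" (via "that"), at word 7.
(The other dependency links word 1 to a gap after word 13.)

7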